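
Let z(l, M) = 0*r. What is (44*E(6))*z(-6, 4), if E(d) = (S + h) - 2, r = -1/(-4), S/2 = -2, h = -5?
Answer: 0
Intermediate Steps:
S = -4 (S = 2*(-2) = -4)
r = ¼ (r = -1*(-¼) = ¼ ≈ 0.25000)
E(d) = -11 (E(d) = (-4 - 5) - 2 = -9 - 2 = -11)
z(l, M) = 0 (z(l, M) = 0*(¼) = 0)
(44*E(6))*z(-6, 4) = (44*(-11))*0 = -484*0 = 0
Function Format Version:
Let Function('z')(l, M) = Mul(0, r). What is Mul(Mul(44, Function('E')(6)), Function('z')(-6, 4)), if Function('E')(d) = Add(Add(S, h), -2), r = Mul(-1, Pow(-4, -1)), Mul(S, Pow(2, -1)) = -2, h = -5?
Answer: 0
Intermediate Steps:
S = -4 (S = Mul(2, -2) = -4)
r = Rational(1, 4) (r = Mul(-1, Rational(-1, 4)) = Rational(1, 4) ≈ 0.25000)
Function('E')(d) = -11 (Function('E')(d) = Add(Add(-4, -5), -2) = Add(-9, -2) = -11)
Function('z')(l, M) = 0 (Function('z')(l, M) = Mul(0, Rational(1, 4)) = 0)
Mul(Mul(44, Function('E')(6)), Function('z')(-6, 4)) = Mul(Mul(44, -11), 0) = Mul(-484, 0) = 0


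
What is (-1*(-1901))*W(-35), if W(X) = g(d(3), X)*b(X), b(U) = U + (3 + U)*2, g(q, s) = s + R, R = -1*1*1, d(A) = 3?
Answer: 6775164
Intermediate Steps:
R = -1 (R = -1*1 = -1)
g(q, s) = -1 + s (g(q, s) = s - 1 = -1 + s)
b(U) = 6 + 3*U (b(U) = U + (6 + 2*U) = 6 + 3*U)
W(X) = (-1 + X)*(6 + 3*X)
(-1*(-1901))*W(-35) = (-1*(-1901))*(3*(-1 - 35)*(2 - 35)) = 1901*(3*(-36)*(-33)) = 1901*3564 = 6775164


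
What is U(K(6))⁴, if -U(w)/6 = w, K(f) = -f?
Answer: 1679616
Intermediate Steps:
U(w) = -6*w
U(K(6))⁴ = (-(-6)*6)⁴ = (-6*(-6))⁴ = 36⁴ = 1679616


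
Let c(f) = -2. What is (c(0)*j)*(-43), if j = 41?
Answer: 3526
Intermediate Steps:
(c(0)*j)*(-43) = -2*41*(-43) = -82*(-43) = 3526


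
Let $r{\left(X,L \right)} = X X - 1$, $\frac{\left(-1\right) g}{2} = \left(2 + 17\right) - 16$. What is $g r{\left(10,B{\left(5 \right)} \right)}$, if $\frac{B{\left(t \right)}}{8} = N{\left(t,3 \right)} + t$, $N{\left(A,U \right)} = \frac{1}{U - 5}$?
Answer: $-594$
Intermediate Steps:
$g = -6$ ($g = - 2 \left(\left(2 + 17\right) - 16\right) = - 2 \left(19 - 16\right) = \left(-2\right) 3 = -6$)
$N{\left(A,U \right)} = \frac{1}{-5 + U}$
$B{\left(t \right)} = -4 + 8 t$ ($B{\left(t \right)} = 8 \left(\frac{1}{-5 + 3} + t\right) = 8 \left(\frac{1}{-2} + t\right) = 8 \left(- \frac{1}{2} + t\right) = -4 + 8 t$)
$r{\left(X,L \right)} = -1 + X^{2}$ ($r{\left(X,L \right)} = X^{2} - 1 = -1 + X^{2}$)
$g r{\left(10,B{\left(5 \right)} \right)} = - 6 \left(-1 + 10^{2}\right) = - 6 \left(-1 + 100\right) = \left(-6\right) 99 = -594$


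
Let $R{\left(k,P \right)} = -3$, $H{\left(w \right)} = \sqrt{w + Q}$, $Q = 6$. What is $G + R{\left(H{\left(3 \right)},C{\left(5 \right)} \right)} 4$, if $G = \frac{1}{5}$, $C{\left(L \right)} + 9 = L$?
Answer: $- \frac{59}{5} \approx -11.8$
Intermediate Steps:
$C{\left(L \right)} = -9 + L$
$H{\left(w \right)} = \sqrt{6 + w}$ ($H{\left(w \right)} = \sqrt{w + 6} = \sqrt{6 + w}$)
$G = \frac{1}{5} \approx 0.2$
$G + R{\left(H{\left(3 \right)},C{\left(5 \right)} \right)} 4 = \frac{1}{5} - 12 = - \frac{59}{5}$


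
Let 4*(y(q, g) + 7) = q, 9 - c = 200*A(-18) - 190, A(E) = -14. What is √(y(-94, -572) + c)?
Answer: √11874/2 ≈ 54.484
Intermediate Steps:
c = 2999 (c = 9 - (200*(-14) - 190) = 9 - (-2800 - 190) = 9 - 1*(-2990) = 9 + 2990 = 2999)
y(q, g) = -7 + q/4
√(y(-94, -572) + c) = √((-7 + (¼)*(-94)) + 2999) = √((-7 - 47/2) + 2999) = √(-61/2 + 2999) = √(5937/2) = √11874/2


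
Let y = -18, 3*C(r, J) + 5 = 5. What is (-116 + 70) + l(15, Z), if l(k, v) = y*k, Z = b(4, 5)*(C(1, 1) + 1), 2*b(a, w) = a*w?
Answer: -316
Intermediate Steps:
C(r, J) = 0 (C(r, J) = -5/3 + (1/3)*5 = -5/3 + 5/3 = 0)
b(a, w) = a*w/2 (b(a, w) = (a*w)/2 = a*w/2)
Z = 10 (Z = ((1/2)*4*5)*(0 + 1) = 10*1 = 10)
l(k, v) = -18*k
(-116 + 70) + l(15, Z) = (-116 + 70) - 18*15 = -46 - 270 = -316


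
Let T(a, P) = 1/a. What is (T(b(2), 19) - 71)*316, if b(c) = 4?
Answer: -22357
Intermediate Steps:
(T(b(2), 19) - 71)*316 = (1/4 - 71)*316 = (¼ - 71)*316 = -283/4*316 = -22357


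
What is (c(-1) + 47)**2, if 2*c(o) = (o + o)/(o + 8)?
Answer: 107584/49 ≈ 2195.6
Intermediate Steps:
c(o) = o/(8 + o) (c(o) = ((o + o)/(o + 8))/2 = ((2*o)/(8 + o))/2 = (2*o/(8 + o))/2 = o/(8 + o))
(c(-1) + 47)**2 = (-1/(8 - 1) + 47)**2 = (-1/7 + 47)**2 = (328/7)**2 = 107584/49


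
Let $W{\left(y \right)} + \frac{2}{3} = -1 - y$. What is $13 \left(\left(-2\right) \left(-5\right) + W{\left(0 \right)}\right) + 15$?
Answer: $\frac{370}{3} \approx 123.33$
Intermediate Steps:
$W{\left(y \right)} = - \frac{5}{3} - y$ ($W{\left(y \right)} = - \frac{2}{3} - \left(1 + y\right) = - \frac{5}{3} - y$)
$13 \left(\left(-2\right) \left(-5\right) + W{\left(0 \right)}\right) + 15 = 13 \left(\left(-2\right) \left(-5\right) - \frac{5}{3}\right) + 15 = 13 \left(10 + \left(- \frac{5}{3} + 0\right)\right) + 15 = 13 \left(10 - \frac{5}{3}\right) + 15 = 13 \cdot \frac{25}{3} + 15 = \frac{325}{3} + 15 = \frac{370}{3}$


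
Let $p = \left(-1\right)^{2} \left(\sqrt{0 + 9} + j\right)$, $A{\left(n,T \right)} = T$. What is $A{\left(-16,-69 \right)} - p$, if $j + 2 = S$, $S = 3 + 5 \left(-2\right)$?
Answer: $-63$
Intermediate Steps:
$S = -7$ ($S = 3 - 10 = -7$)
$j = -9$ ($j = -2 - 7 = -9$)
$p = -6$ ($p = \left(-1\right)^{2} \left(\sqrt{0 + 9} - 9\right) = 1 \left(\sqrt{9} - 9\right) = 1 \left(3 - 9\right) = 1 \left(-6\right) = -6$)
$A{\left(-16,-69 \right)} - p = -69 - -6 = -69 + 6 = -63$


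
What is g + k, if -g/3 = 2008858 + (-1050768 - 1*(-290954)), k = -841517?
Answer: -4588649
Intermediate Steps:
g = -3747132 (g = -3*(2008858 + (-1050768 - 1*(-290954))) = -3*(2008858 + (-1050768 + 290954)) = -3*(2008858 - 759814) = -3*1249044 = -3747132)
g + k = -3747132 - 841517 = -4588649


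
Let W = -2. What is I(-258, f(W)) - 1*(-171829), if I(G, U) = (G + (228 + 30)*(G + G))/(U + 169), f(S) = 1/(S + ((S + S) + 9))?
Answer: 43444487/254 ≈ 1.7104e+5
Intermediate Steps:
f(S) = 1/(9 + 3*S) (f(S) = 1/(S + (2*S + 9)) = 1/(S + (9 + 2*S)) = 1/(9 + 3*S))
I(G, U) = 517*G/(169 + U) (I(G, U) = (G + 258*(2*G))/(169 + U) = (G + 516*G)/(169 + U) = (517*G)/(169 + U) = 517*G/(169 + U))
I(-258, f(W)) - 1*(-171829) = 517*(-258)/(169 + 1/(3*(3 - 2))) - 1*(-171829) = 517*(-258)/(169 + (1/3)/1) + 171829 = 517*(-258)/(169 + (1/3)*1) + 171829 = 517*(-258)/(169 + 1/3) + 171829 = 517*(-258)/(508/3) + 171829 = 517*(-258)*(3/508) + 171829 = -200079/254 + 171829 = 43444487/254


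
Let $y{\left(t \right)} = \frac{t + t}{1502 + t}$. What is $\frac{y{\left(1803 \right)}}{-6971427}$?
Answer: $- \frac{1202}{7680188745} \approx -1.5651 \cdot 10^{-7}$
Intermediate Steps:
$y{\left(t \right)} = \frac{2 t}{1502 + t}$
$\frac{y{\left(1803 \right)}}{-6971427} = \frac{2 \cdot 1803 \frac{1}{1502 + 1803}}{-6971427} = 2 \cdot 1803 \cdot \frac{1}{3305} \left(- \frac{1}{6971427}\right) = \frac{3606}{3305} \left(- \frac{1}{6971427}\right) = - \frac{1202}{7680188745}$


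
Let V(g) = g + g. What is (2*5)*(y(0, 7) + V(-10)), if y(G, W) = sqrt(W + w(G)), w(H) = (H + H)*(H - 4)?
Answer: -200 + 10*sqrt(7) ≈ -173.54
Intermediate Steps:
V(g) = 2*g
w(H) = 2*H*(-4 + H) (w(H) = (2*H)*(-4 + H) = 2*H*(-4 + H))
y(G, W) = sqrt(W + 2*G*(-4 + G))
(2*5)*(y(0, 7) + V(-10)) = (2*5)*(sqrt(7 + 2*0*(-4 + 0)) + 2*(-10)) = 10*(sqrt(7 + 2*0*(-4)) - 20) = 10*(sqrt(7 + 0) - 20) = 10*(sqrt(7) - 20) = 10*(-20 + sqrt(7)) = -200 + 10*sqrt(7)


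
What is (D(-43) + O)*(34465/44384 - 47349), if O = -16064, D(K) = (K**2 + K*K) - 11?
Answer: 26010309450727/44384 ≈ 5.8603e+8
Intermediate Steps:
D(K) = -11 + 2*K**2 (D(K) = (K**2 + K**2) - 11 = 2*K**2 - 11 = -11 + 2*K**2)
(D(-43) + O)*(34465/44384 - 47349) = ((-11 + 2*(-43)**2) - 16064)*(34465/44384 - 47349) = ((-11 + 2*1849) - 16064)*(34465*(1/44384) - 47349) = ((-11 + 3698) - 16064)*(34465/44384 - 47349) = (3687 - 16064)*(-2101503551/44384) = -12377*(-2101503551/44384) = 26010309450727/44384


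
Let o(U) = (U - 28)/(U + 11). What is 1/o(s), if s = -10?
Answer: -1/38 ≈ -0.026316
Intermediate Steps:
o(U) = (-28 + U)/(11 + U)
1/o(s) = 1/((-28 - 10)/(11 - 10)) = 1/(-38/1) = 1/(1*(-38)) = 1/(-38) = -1/38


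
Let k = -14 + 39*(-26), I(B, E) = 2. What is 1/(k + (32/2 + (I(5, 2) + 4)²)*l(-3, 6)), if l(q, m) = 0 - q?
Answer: -1/872 ≈ -0.0011468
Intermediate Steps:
k = -1028 (k = -14 - 1014 = -1028)
l(q, m) = -q
1/(k + (32/2 + (I(5, 2) + 4)²)*l(-3, 6)) = 1/(-1028 + (32/2 + (2 + 4)²)*(-1*(-3))) = 1/(-1028 + (32*(½) + 6²)*3) = 1/(-1028 + (16 + 36)*3) = 1/(-1028 + 52*3) = 1/(-1028 + 156) = 1/(-872) = -1/872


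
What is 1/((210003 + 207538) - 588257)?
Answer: -1/170716 ≈ -5.8577e-6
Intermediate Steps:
1/((210003 + 207538) - 588257) = 1/(417541 - 588257) = 1/(-170716) = -1/170716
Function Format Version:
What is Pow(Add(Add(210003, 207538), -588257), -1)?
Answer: Rational(-1, 170716) ≈ -5.8577e-6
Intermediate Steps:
Pow(Add(Add(210003, 207538), -588257), -1) = Pow(Add(417541, -588257), -1) = Pow(-170716, -1) = Rational(-1, 170716)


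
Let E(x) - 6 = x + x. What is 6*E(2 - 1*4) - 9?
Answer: 3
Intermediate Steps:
E(x) = 6 + 2*x (E(x) = 6 + (x + x) = 6 + 2*x)
6*E(2 - 1*4) - 9 = 6*(6 + 2*(2 - 1*4)) - 9 = 6*(6 + 2*(2 - 4)) - 9 = 6*(6 + 2*(-2)) - 9 = 6*(6 - 4) - 9 = 6*2 - 9 = 12 - 9 = 3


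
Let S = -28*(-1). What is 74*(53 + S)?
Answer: 5994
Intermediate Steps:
S = 28
74*(53 + S) = 74*(53 + 28) = 74*81 = 5994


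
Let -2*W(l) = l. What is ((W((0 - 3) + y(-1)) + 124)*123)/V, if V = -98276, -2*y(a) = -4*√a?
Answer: -30873/196552 + 123*I/98276 ≈ -0.15707 + 0.0012516*I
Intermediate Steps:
y(a) = 2*√a (y(a) = -(-2)*√a = 2*√a)
W(l) = -l/2
((W((0 - 3) + y(-1)) + 124)*123)/V = ((-((0 - 3) + 2*√(-1))/2 + 124)*123)/(-98276) = ((-(-3 + 2*I)/2 + 124)*123)*(-1/98276) = (((3/2 - I) + 124)*123)*(-1/98276) = ((251/2 - I)*123)*(-1/98276) = (30873/2 - 123*I)*(-1/98276) = -30873/196552 + 123*I/98276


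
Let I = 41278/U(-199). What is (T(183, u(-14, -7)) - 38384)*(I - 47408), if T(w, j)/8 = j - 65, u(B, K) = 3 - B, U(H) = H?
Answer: 367345020960/199 ≈ 1.8460e+9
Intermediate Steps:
I = -41278/199 (I = 41278/(-199) = 41278*(-1/199) = -41278/199 ≈ -207.43)
T(w, j) = -520 + 8*j (T(w, j) = 8*(j - 65) = 8*(-65 + j) = -520 + 8*j)
(T(183, u(-14, -7)) - 38384)*(I - 47408) = ((-520 + 8*(3 - 1*(-14))) - 38384)*(-41278/199 - 47408) = ((-520 + 8*(3 + 14)) - 38384)*(-9475470/199) = ((-520 + 8*17) - 38384)*(-9475470/199) = ((-520 + 136) - 38384)*(-9475470/199) = (-384 - 38384)*(-9475470/199) = -38768*(-9475470/199) = 367345020960/199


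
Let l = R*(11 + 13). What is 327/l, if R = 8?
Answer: 109/64 ≈ 1.7031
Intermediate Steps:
l = 192 (l = 8*(11 + 13) = 8*24 = 192)
327/l = 327/192 = 327*(1/192) = 109/64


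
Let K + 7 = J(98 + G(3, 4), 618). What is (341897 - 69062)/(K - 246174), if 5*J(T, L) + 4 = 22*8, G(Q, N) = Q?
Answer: -1364175/1230733 ≈ -1.1084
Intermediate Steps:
J(T, L) = 172/5 (J(T, L) = -⅘ + (22*8)/5 = -⅘ + (⅕)*176 = -⅘ + 176/5 = 172/5)
K = 137/5 (K = -7 + 172/5 = 137/5 ≈ 27.400)
(341897 - 69062)/(K - 246174) = (341897 - 69062)/(137/5 - 246174) = 272835/(-1230733/5) = 272835*(-5/1230733) = -1364175/1230733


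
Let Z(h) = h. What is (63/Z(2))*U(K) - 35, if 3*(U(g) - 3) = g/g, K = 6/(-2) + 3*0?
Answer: 70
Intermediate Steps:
K = -3 (K = 6*(-½) + 0 = -3 + 0 = -3)
U(g) = 10/3 (U(g) = 3 + (g/g)/3 = 3 + (⅓)*1 = 3 + ⅓ = 10/3)
(63/Z(2))*U(K) - 35 = (63/2)*(10/3) - 35 = 105 - 35 = 70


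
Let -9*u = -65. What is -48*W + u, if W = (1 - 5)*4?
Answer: 6977/9 ≈ 775.22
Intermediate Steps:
W = -16 (W = -4*4 = -16)
u = 65/9 (u = -⅑*(-65) = 65/9 ≈ 7.2222)
-48*W + u = -48*(-16) + 65/9 = 768 + 65/9 = 6977/9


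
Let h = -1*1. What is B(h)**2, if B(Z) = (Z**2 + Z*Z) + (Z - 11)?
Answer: 100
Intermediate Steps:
h = -1
B(Z) = -11 + Z + 2*Z**2 (B(Z) = (Z**2 + Z**2) + (-11 + Z) = 2*Z**2 + (-11 + Z) = -11 + Z + 2*Z**2)
B(h)**2 = (-11 - 1 + 2*(-1)**2)**2 = (-11 - 1 + 2*1)**2 = (-11 - 1 + 2)**2 = (-10)**2 = 100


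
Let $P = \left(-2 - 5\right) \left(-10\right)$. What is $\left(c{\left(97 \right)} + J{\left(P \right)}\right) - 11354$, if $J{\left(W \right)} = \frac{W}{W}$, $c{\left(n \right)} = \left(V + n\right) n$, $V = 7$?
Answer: $-1265$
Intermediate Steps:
$c{\left(n \right)} = n \left(7 + n\right)$ ($c{\left(n \right)} = \left(7 + n\right) n = n \left(7 + n\right)$)
$P = 70$ ($P = \left(-7\right) \left(-10\right) = 70$)
$J{\left(W \right)} = 1$
$\left(c{\left(97 \right)} + J{\left(P \right)}\right) - 11354 = \left(97 \left(7 + 97\right) + 1\right) - 11354 = \left(97 \cdot 104 + 1\right) - 11354 = \left(10088 + 1\right) - 11354 = 10089 - 11354 = -1265$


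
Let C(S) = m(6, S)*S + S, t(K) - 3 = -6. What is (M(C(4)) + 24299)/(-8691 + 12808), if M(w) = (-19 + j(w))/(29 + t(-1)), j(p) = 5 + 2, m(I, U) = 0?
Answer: 315881/53521 ≈ 5.9020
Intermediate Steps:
t(K) = -3 (t(K) = 3 - 6 = -3)
C(S) = S (C(S) = 0*S + S = 0 + S = S)
j(p) = 7
M(w) = -6/13 (M(w) = (-19 + 7)/(29 - 3) = -12/26 = -12*1/26 = -6/13)
(M(C(4)) + 24299)/(-8691 + 12808) = (-6/13 + 24299)/(-8691 + 12808) = (315881/13)/4117 = (315881/13)*(1/4117) = 315881/53521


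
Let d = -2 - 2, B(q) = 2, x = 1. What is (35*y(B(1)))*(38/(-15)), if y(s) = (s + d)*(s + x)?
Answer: 532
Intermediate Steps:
d = -4
y(s) = (1 + s)*(-4 + s) (y(s) = (s - 4)*(s + 1) = (-4 + s)*(1 + s) = (1 + s)*(-4 + s))
(35*y(B(1)))*(38/(-15)) = (35*(-4 + 2² - 3*2))*(38/(-15)) = (35*(-4 + 4 - 6))*(38*(-1/15)) = (35*(-6))*(-38/15) = -210*(-38/15) = 532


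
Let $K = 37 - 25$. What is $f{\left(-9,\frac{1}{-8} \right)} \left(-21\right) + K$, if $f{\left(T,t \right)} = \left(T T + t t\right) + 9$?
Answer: $- \frac{120213}{64} \approx -1878.3$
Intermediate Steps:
$f{\left(T,t \right)} = 9 + T^{2} + t^{2}$ ($f{\left(T,t \right)} = \left(T^{2} + t^{2}\right) + 9 = 9 + T^{2} + t^{2}$)
$K = 12$ ($K = 37 - 25 = 12$)
$f{\left(-9,\frac{1}{-8} \right)} \left(-21\right) + K = \left(9 + \left(-9\right)^{2} + \left(\frac{1}{-8}\right)^{2}\right) \left(-21\right) + 12 = \left(9 + 81 + \left(- \frac{1}{8}\right)^{2}\right) \left(-21\right) + 12 = \left(9 + 81 + \frac{1}{64}\right) \left(-21\right) + 12 = \frac{5761}{64} \left(-21\right) + 12 = - \frac{120981}{64} + 12 = - \frac{120213}{64}$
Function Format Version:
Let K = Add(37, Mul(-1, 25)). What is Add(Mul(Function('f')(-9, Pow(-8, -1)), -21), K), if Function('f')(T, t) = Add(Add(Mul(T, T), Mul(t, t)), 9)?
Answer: Rational(-120213, 64) ≈ -1878.3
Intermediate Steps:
Function('f')(T, t) = Add(9, Pow(T, 2), Pow(t, 2)) (Function('f')(T, t) = Add(Add(Pow(T, 2), Pow(t, 2)), 9) = Add(9, Pow(T, 2), Pow(t, 2)))
K = 12 (K = Add(37, -25) = 12)
Add(Mul(Function('f')(-9, Pow(-8, -1)), -21), K) = Add(Mul(Add(9, Pow(-9, 2), Pow(Pow(-8, -1), 2)), -21), 12) = Add(Mul(Add(9, 81, Pow(Rational(-1, 8), 2)), -21), 12) = Add(Mul(Add(9, 81, Rational(1, 64)), -21), 12) = Add(Mul(Rational(5761, 64), -21), 12) = Add(Rational(-120981, 64), 12) = Rational(-120213, 64)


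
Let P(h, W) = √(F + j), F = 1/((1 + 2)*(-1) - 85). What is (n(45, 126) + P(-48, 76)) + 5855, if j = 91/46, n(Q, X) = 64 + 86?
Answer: 6005 + √2014386/1012 ≈ 6006.4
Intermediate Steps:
n(Q, X) = 150
j = 91/46 (j = 91*(1/46) = 91/46 ≈ 1.9783)
F = -1/88 (F = 1/(3*(-1) - 85) = 1/(-3 - 85) = 1/(-88) = -1/88 ≈ -0.011364)
P(h, W) = √2014386/1012 (P(h, W) = √(-1/88 + 91/46) = √(3981/2024) = √2014386/1012)
(n(45, 126) + P(-48, 76)) + 5855 = (150 + √2014386/1012) + 5855 = 6005 + √2014386/1012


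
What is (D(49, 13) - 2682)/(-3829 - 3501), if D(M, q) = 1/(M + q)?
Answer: 166283/454460 ≈ 0.36589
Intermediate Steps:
(D(49, 13) - 2682)/(-3829 - 3501) = (1/(49 + 13) - 2682)/(-3829 - 3501) = (1/62 - 2682)/(-7330) = (1/62 - 2682)*(-1/7330) = -166283/62*(-1/7330) = 166283/454460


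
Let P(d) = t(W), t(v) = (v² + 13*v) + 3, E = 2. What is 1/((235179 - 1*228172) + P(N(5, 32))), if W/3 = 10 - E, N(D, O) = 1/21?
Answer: 1/7898 ≈ 0.00012661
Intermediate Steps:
N(D, O) = 1/21
W = 24 (W = 3*(10 - 1*2) = 3*(10 - 2) = 3*8 = 24)
t(v) = 3 + v² + 13*v
P(d) = 891 (P(d) = 3 + 24² + 13*24 = 3 + 576 + 312 = 891)
1/((235179 - 1*228172) + P(N(5, 32))) = 1/((235179 - 1*228172) + 891) = 1/((235179 - 228172) + 891) = 1/(7007 + 891) = 1/7898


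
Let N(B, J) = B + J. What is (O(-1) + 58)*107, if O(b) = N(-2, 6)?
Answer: 6634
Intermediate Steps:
O(b) = 4 (O(b) = -2 + 6 = 4)
(O(-1) + 58)*107 = (4 + 58)*107 = 62*107 = 6634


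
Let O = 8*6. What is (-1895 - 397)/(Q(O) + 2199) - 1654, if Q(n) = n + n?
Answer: -1266074/765 ≈ -1655.0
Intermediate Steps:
O = 48
Q(n) = 2*n
(-1895 - 397)/(Q(O) + 2199) - 1654 = (-1895 - 397)/(2*48 + 2199) - 1654 = -2292/(96 + 2199) - 1654 = -2292/2295 - 1654 = -2292*1/2295 - 1654 = -764/765 - 1654 = -1266074/765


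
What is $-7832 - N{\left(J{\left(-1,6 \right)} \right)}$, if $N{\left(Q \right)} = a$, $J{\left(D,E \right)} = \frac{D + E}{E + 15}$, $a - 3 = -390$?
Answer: $-7445$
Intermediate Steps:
$a = -387$ ($a = 3 - 390 = -387$)
$J{\left(D,E \right)} = \frac{D + E}{15 + E}$
$N{\left(Q \right)} = -387$
$-7832 - N{\left(J{\left(-1,6 \right)} \right)} = -7832 - -387 = -7832 + 387 = -7445$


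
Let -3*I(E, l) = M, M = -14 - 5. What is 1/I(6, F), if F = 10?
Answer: 3/19 ≈ 0.15789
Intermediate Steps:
M = -19
I(E, l) = 19/3 (I(E, l) = -1/3*(-19) = 19/3)
1/I(6, F) = 1/(19/3) = 3/19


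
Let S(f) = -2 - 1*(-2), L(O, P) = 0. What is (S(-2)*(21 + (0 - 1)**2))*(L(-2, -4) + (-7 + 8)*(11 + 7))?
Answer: 0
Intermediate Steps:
S(f) = 0 (S(f) = -2 + 2 = 0)
(S(-2)*(21 + (0 - 1)**2))*(L(-2, -4) + (-7 + 8)*(11 + 7)) = (0*(21 + (0 - 1)**2))*(0 + (-7 + 8)*(11 + 7)) = (0*(21 + (-1)**2))*(0 + 1*18) = (0*(21 + 1))*(0 + 18) = (0*22)*18 = 0*18 = 0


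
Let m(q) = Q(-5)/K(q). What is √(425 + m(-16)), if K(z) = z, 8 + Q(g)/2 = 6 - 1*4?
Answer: √1703/2 ≈ 20.634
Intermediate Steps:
Q(g) = -12 (Q(g) = -16 + 2*(6 - 1*4) = -16 + 2*(6 - 4) = -16 + 2*2 = -16 + 4 = -12)
m(q) = -12/q
√(425 + m(-16)) = √(425 - 12/(-16)) = √(425 - 12*(-1/16)) = √(425 + ¾) = √(1703/4) = √1703/2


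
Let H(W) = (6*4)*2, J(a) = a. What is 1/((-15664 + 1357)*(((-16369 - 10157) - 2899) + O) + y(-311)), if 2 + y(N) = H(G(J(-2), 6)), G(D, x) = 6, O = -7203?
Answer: 1/524036842 ≈ 1.9083e-9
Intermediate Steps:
H(W) = 48 (H(W) = 24*2 = 48)
y(N) = 46 (y(N) = -2 + 48 = 46)
1/((-15664 + 1357)*(((-16369 - 10157) - 2899) + O) + y(-311)) = 1/((-15664 + 1357)*(((-16369 - 10157) - 2899) - 7203) + 46) = 1/(-14307*((-26526 - 2899) - 7203) + 46) = 1/(-14307*(-29425 - 7203) + 46) = 1/(-14307*(-36628) + 46) = 1/(524036796 + 46) = 1/524036842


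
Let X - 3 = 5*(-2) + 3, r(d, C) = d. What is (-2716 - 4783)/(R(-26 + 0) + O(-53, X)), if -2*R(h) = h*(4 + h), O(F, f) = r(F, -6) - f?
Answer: 7499/335 ≈ 22.385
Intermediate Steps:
X = -4 (X = 3 + (5*(-2) + 3) = 3 + (-10 + 3) = 3 - 7 = -4)
O(F, f) = F - f
R(h) = -h*(4 + h)/2
(-2716 - 4783)/(R(-26 + 0) + O(-53, X)) = (-2716 - 4783)/(-(-26 + 0)*(4 + (-26 + 0))/2 + (-53 - 1*(-4))) = -7499/(-1/2*(-26)*(4 - 26) + (-53 + 4)) = -7499/(-1/2*(-26)*(-22) - 49) = -7499/(-286 - 49) = -7499/(-335) = -7499*(-1/335) = 7499/335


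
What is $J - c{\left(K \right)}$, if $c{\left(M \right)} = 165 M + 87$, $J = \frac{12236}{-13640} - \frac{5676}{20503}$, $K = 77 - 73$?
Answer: $- \frac{52308750647}{69915230} \approx -748.17$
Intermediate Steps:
$K = 4$ ($K = 77 - 73 = 4$)
$J = - \frac{82073837}{69915230}$ ($J = 12236 \left(- \frac{1}{13640}\right) - \frac{5676}{20503} = - \frac{3059}{3410} - \frac{5676}{20503} = - \frac{82073837}{69915230} \approx -1.1739$)
$c{\left(M \right)} = 87 + 165 M$
$J - c{\left(K \right)} = - \frac{82073837}{69915230} - \left(87 + 165 \cdot 4\right) = - \frac{82073837}{69915230} - \left(87 + 660\right) = - \frac{82073837}{69915230} - 747 = - \frac{52308750647}{69915230}$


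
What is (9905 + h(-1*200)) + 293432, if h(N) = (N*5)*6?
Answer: 297337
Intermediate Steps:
h(N) = 30*N (h(N) = (5*N)*6 = 30*N)
(9905 + h(-1*200)) + 293432 = (9905 + 30*(-1*200)) + 293432 = (9905 + 30*(-200)) + 293432 = (9905 - 6000) + 293432 = 3905 + 293432 = 297337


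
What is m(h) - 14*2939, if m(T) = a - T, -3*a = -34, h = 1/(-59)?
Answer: -7280833/177 ≈ -41135.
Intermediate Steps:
h = -1/59 ≈ -0.016949
a = 34/3 (a = -⅓*(-34) = 34/3 ≈ 11.333)
m(T) = 34/3 - T
m(h) - 14*2939 = (34/3 - 1*(-1/59)) - 14*2939 = (34/3 + 1/59) - 41146 = 2009/177 - 41146 = -7280833/177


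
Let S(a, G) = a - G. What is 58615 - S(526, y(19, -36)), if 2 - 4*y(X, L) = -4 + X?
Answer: 232343/4 ≈ 58086.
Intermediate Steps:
y(X, L) = 3/2 - X/4 (y(X, L) = ½ - (-4 + X)/4 = ½ + (1 - X/4) = 3/2 - X/4)
58615 - S(526, y(19, -36)) = 58615 - (526 - (3/2 - ¼*19)) = 58615 - (526 - (3/2 - 19/4)) = 58615 - (526 - 1*(-13/4)) = 58615 - (526 + 13/4) = 58615 - 1*2117/4 = 58615 - 2117/4 = 232343/4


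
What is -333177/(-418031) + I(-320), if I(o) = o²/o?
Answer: -133436743/418031 ≈ -319.20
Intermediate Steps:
I(o) = o
-333177/(-418031) + I(-320) = -333177/(-418031) - 320 = -333177*(-1/418031) - 320 = 333177/418031 - 320 = -133436743/418031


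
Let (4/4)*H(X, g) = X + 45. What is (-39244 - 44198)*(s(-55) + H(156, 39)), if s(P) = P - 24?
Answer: -10179924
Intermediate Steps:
s(P) = -24 + P
H(X, g) = 45 + X (H(X, g) = X + 45 = 45 + X)
(-39244 - 44198)*(s(-55) + H(156, 39)) = (-39244 - 44198)*((-24 - 55) + (45 + 156)) = -83442*(-79 + 201) = -83442*122 = -10179924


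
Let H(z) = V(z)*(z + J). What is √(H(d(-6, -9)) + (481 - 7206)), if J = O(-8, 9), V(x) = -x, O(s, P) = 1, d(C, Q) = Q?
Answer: I*√6797 ≈ 82.444*I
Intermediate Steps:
J = 1
H(z) = -z*(1 + z) (H(z) = (-z)*(z + 1) = (-z)*(1 + z) = -z*(1 + z))
√(H(d(-6, -9)) + (481 - 7206)) = √(-1*(-9)*(1 - 9) + (481 - 7206)) = √(-1*(-9)*(-8) - 6725) = √(-72 - 6725) = √(-6797) = I*√6797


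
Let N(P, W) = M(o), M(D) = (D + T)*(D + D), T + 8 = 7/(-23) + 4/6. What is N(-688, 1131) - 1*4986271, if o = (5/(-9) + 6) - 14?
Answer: -9288906665/1863 ≈ -4.9860e+6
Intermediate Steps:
o = -77/9 (o = (5*(-1/9) + 6) - 14 = (-5/9 + 6) - 14 = 49/9 - 14 = -77/9 ≈ -8.5556)
T = -527/69 (T = -8 + (7/(-23) + 4/6) = -8 + (7*(-1/23) + 4*(1/6)) = -8 + (-7/23 + 2/3) = -8 + 25/69 = -527/69 ≈ -7.6377)
M(D) = 2*D*(-527/69 + D) (M(D) = (D - 527/69)*(D + D) = (-527/69 + D)*(2*D) = 2*D*(-527/69 + D))
N(P, W) = 516208/1863 (N(P, W) = (2/69)*(-77/9)*(-527 + 69*(-77/9)) = (2/69)*(-77/9)*(-527 - 1771/3) = (2/69)*(-77/9)*(-3352/3) = 516208/1863)
N(-688, 1131) - 1*4986271 = 516208/1863 - 1*4986271 = 516208/1863 - 4986271 = -9288906665/1863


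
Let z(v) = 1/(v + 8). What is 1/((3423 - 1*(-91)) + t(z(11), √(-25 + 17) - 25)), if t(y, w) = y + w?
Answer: 314887/1098658038 - 361*I*√2/2197316076 ≈ 0.00028661 - 2.3234e-7*I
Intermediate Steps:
z(v) = 1/(8 + v)
t(y, w) = w + y
1/((3423 - 1*(-91)) + t(z(11), √(-25 + 17) - 25)) = 1/((3423 - 1*(-91)) + ((√(-25 + 17) - 25) + 1/(8 + 11))) = 1/((3423 + 91) + ((√(-8) - 25) + 1/19)) = 1/(3514 + ((2*I*√2 - 25) + 1/19)) = 1/(3514 + ((-25 + 2*I*√2) + 1/19)) = 1/(3514 + (-474/19 + 2*I*√2)) = 1/(66292/19 + 2*I*√2)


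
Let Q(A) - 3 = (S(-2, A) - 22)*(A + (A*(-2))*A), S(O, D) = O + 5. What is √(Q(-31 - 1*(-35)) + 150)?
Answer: √685 ≈ 26.173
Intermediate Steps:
S(O, D) = 5 + O
Q(A) = 3 - 19*A + 38*A² (Q(A) = 3 + ((5 - 2) - 22)*(A + (A*(-2))*A) = 3 + (3 - 22)*(A + (-2*A)*A) = 3 - 19*(A - 2*A²) = 3 + (-19*A + 38*A²) = 3 - 19*A + 38*A²)
√(Q(-31 - 1*(-35)) + 150) = √((3 - 19*(-31 - 1*(-35)) + 38*(-31 - 1*(-35))²) + 150) = √((3 - 19*(-31 + 35) + 38*(-31 + 35)²) + 150) = √((3 - 19*4 + 38*4²) + 150) = √((3 - 76 + 38*16) + 150) = √((3 - 76 + 608) + 150) = √(535 + 150) = √685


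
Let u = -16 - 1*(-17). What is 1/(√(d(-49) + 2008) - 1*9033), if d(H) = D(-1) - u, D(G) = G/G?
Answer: -9033/81593081 - 2*√502/81593081 ≈ -0.00011126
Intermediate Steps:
D(G) = 1
u = 1 (u = -16 + 17 = 1)
d(H) = 0 (d(H) = 1 - 1*1 = 1 - 1 = 0)
1/(√(d(-49) + 2008) - 1*9033) = 1/(√(0 + 2008) - 1*9033) = 1/(√2008 - 9033) = 1/(2*√502 - 9033) = 1/(-9033 + 2*√502)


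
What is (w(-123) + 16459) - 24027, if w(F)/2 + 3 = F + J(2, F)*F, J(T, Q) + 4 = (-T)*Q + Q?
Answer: -37094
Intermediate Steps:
J(T, Q) = -4 + Q - Q*T (J(T, Q) = -4 + ((-T)*Q + Q) = -4 + (-Q*T + Q) = -4 + (Q - Q*T) = -4 + Q - Q*T)
w(F) = -6 + 2*F + 2*F*(-4 - F) (w(F) = -6 + 2*(F + (-4 + F - 1*F*2)*F) = -6 + 2*(F + (-4 + F - 2*F)*F) = -6 + 2*(F + (-4 - F)*F) = -6 + 2*(F + F*(-4 - F)) = -6 + (2*F + 2*F*(-4 - F)) = -6 + 2*F + 2*F*(-4 - F))
(w(-123) + 16459) - 24027 = ((-6 + 2*(-123) - 2*(-123)*(4 - 123)) + 16459) - 24027 = ((-6 - 246 - 2*(-123)*(-119)) + 16459) - 24027 = ((-6 - 246 - 29274) + 16459) - 24027 = (-29526 + 16459) - 24027 = -13067 - 24027 = -37094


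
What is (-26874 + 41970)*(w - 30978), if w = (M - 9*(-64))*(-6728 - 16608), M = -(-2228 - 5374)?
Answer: -2881415577456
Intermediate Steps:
M = 7602 (M = -1*(-7602) = 7602)
w = -190841808 (w = (7602 - 9*(-64))*(-6728 - 16608) = (7602 + 576)*(-23336) = 8178*(-23336) = -190841808)
(-26874 + 41970)*(w - 30978) = (-26874 + 41970)*(-190841808 - 30978) = 15096*(-190872786) = -2881415577456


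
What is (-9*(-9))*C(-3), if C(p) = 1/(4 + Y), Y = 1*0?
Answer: 81/4 ≈ 20.250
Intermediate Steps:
Y = 0
C(p) = ¼ (C(p) = 1/(4 + 0) = 1/4 = ¼)
(-9*(-9))*C(-3) = -9*(-9)*(¼) = 81*(¼) = 81/4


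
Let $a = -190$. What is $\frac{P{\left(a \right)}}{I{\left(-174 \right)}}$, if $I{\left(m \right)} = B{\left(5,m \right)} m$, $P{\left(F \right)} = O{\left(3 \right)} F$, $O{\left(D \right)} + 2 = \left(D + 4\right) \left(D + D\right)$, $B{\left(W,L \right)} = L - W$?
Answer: $- \frac{3800}{15573} \approx -0.24401$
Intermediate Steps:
$O{\left(D \right)} = -2 + 2 D \left(4 + D\right)$ ($O{\left(D \right)} = -2 + \left(D + 4\right) \left(D + D\right) = -2 + \left(4 + D\right) 2 D = -2 + 2 D \left(4 + D\right)$)
$P{\left(F \right)} = 40 F$ ($P{\left(F \right)} = \left(-2 + 2 \cdot 3^{2} + 8 \cdot 3\right) F = \left(-2 + 2 \cdot 9 + 24\right) F = \left(-2 + 18 + 24\right) F = 40 F$)
$I{\left(m \right)} = m \left(-5 + m\right)$ ($I{\left(m \right)} = \left(m - 5\right) m = \left(-5 + m\right) m = m \left(-5 + m\right)$)
$\frac{P{\left(a \right)}}{I{\left(-174 \right)}} = \frac{40 \left(-190\right)}{\left(-174\right) \left(-5 - 174\right)} = - \frac{7600}{\left(-174\right) \left(-179\right)} = - \frac{7600}{31146} = \left(-7600\right) \frac{1}{31146} = - \frac{3800}{15573}$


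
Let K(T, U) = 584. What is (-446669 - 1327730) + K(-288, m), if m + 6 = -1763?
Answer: -1773815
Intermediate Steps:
m = -1769 (m = -6 - 1763 = -1769)
(-446669 - 1327730) + K(-288, m) = (-446669 - 1327730) + 584 = -1774399 + 584 = -1773815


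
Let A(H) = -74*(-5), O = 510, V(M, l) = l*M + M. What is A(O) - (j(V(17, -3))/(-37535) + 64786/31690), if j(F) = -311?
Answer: 8753350748/23789683 ≈ 367.95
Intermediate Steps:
V(M, l) = M + M*l (V(M, l) = M*l + M = M + M*l)
A(H) = 370
A(O) - (j(V(17, -3))/(-37535) + 64786/31690) = 370 - (-311/(-37535) + 64786/31690) = 370 - (-311*(-1/37535) + 64786*(1/31690)) = 370 - (311/37535 + 32393/15845) = 370 - 1*48831962/23789683 = 370 - 48831962/23789683 = 8753350748/23789683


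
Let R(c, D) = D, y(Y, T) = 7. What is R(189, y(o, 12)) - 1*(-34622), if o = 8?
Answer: 34629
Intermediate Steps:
R(189, y(o, 12)) - 1*(-34622) = 7 - 1*(-34622) = 7 + 34622 = 34629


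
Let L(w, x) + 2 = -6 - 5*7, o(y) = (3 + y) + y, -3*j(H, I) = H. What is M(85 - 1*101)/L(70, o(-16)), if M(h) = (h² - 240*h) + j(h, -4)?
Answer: -12304/129 ≈ -95.380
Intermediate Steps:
j(H, I) = -H/3
o(y) = 3 + 2*y
L(w, x) = -43 (L(w, x) = -2 + (-6 - 5*7) = -2 + (-6 - 35) = -2 - 41 = -43)
M(h) = h² - 721*h/3 (M(h) = (h² - 240*h) - h/3 = h² - 721*h/3)
M(85 - 1*101)/L(70, o(-16)) = ((85 - 1*101)*(-721 + 3*(85 - 1*101))/3)/(-43) = ((85 - 101)*(-721 + 3*(85 - 101))/3)*(-1/43) = ((⅓)*(-16)*(-721 + 3*(-16)))*(-1/43) = ((⅓)*(-16)*(-721 - 48))*(-1/43) = ((⅓)*(-16)*(-769))*(-1/43) = (12304/3)*(-1/43) = -12304/129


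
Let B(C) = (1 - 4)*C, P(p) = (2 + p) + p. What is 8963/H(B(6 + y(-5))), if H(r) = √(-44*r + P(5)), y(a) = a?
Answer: 8963/12 ≈ 746.92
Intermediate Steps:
P(p) = 2 + 2*p
B(C) = -3*C
H(r) = √(12 - 44*r) (H(r) = √(-44*r + (2 + 2*5)) = √(-44*r + (2 + 10)) = √(-44*r + 12) = √(12 - 44*r))
8963/H(B(6 + y(-5))) = 8963/((2*√(3 - (-33)*(6 - 5)))) = 8963/((2*√(3 - (-33)))) = 8963/((2*√(3 - 11*(-3)))) = 8963/((2*√(3 + 33))) = 8963/((2*√36)) = 8963/((2*6)) = 8963/12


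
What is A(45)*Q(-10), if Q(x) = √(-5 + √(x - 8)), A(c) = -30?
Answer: -30*√(-5 + 3*I*√2) ≈ -26.474 - 72.117*I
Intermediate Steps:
Q(x) = √(-5 + √(-8 + x))
A(45)*Q(-10) = -30*√(-5 + √(-8 - 10)) = -30*√(-5 + √(-18)) = -30*√(-5 + 3*I*√2)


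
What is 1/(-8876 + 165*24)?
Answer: -1/4916 ≈ -0.00020342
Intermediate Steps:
1/(-8876 + 165*24) = 1/(-8876 + 3960) = 1/(-4916) = -1/4916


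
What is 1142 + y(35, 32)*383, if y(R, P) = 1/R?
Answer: 40353/35 ≈ 1152.9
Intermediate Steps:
1142 + y(35, 32)*383 = 1142 + 383/35 = 40353/35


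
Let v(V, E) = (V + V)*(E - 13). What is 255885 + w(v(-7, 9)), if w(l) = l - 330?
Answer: 255611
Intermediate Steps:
v(V, E) = 2*V*(-13 + E) (v(V, E) = (2*V)*(-13 + E) = 2*V*(-13 + E))
w(l) = -330 + l
255885 + w(v(-7, 9)) = 255885 + (-330 + 2*(-7)*(-13 + 9)) = 255885 + (-330 + 2*(-7)*(-4)) = 255885 + (-330 + 56) = 255885 - 274 = 255611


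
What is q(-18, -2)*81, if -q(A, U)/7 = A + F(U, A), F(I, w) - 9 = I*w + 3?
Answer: -17010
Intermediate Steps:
F(I, w) = 12 + I*w (F(I, w) = 9 + (I*w + 3) = 9 + (3 + I*w) = 12 + I*w)
q(A, U) = -84 - 7*A - 7*A*U (q(A, U) = -7*(A + (12 + U*A)) = -7*(A + (12 + A*U)) = -7*(12 + A + A*U) = -84 - 7*A - 7*A*U)
q(-18, -2)*81 = (-84 - 7*(-18) - 7*(-18)*(-2))*81 = (-84 + 126 - 252)*81 = -210*81 = -17010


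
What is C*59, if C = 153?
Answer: 9027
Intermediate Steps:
C*59 = 153*59 = 9027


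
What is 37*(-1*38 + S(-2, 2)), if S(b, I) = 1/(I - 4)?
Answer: -2849/2 ≈ -1424.5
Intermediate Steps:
S(b, I) = 1/(-4 + I)
37*(-1*38 + S(-2, 2)) = 37*(-1*38 + 1/(-4 + 2)) = 37*(-38 + 1/(-2)) = 37*(-38 - 1/2) = 37*(-77/2) = -2849/2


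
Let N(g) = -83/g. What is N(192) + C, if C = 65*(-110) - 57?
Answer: -1383827/192 ≈ -7207.4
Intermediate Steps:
C = -7207 (C = -7150 - 57 = -7207)
N(192) + C = -83/192 - 7207 = -1383827/192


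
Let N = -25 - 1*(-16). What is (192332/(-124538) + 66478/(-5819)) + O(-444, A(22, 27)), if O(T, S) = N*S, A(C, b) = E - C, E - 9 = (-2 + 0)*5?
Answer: 70305956841/362343311 ≈ 194.03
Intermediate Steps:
E = -1 (E = 9 + (-2 + 0)*5 = 9 - 2*5 = 9 - 10 = -1)
N = -9 (N = -25 + 16 = -9)
A(C, b) = -1 - C
O(T, S) = -9*S
(192332/(-124538) + 66478/(-5819)) + O(-444, A(22, 27)) = (192332/(-124538) + 66478/(-5819)) - 9*(-1 - 1*22) = (192332*(-1/124538) + 66478*(-1/5819)) - 9*(-1 - 22) = (-96166/62269 - 66478/5819) - 9*(-23) = -4699108536/362343311 + 207 = 70305956841/362343311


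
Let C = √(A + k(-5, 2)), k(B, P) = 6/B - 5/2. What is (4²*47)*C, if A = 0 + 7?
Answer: 376*√330/5 ≈ 1366.1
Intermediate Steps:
A = 7
k(B, P) = -5/2 + 6/B (k(B, P) = 6/B - 5*½ = 6/B - 5/2 = -5/2 + 6/B)
C = √330/10 (C = √(7 + (-5/2 + 6/(-5))) = √(7 + (-5/2 + 6*(-⅕))) = √(7 + (-5/2 - 6/5)) = √(7 - 37/10) = √(33/10) = √330/10 ≈ 1.8166)
(4²*47)*C = (4²*47)*(√330/10) = (16*47)*(√330/10) = 752*(√330/10) = 376*√330/5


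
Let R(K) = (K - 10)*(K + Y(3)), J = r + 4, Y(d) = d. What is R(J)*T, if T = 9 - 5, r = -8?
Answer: 56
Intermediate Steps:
J = -4 (J = -8 + 4 = -4)
R(K) = (-10 + K)*(3 + K) (R(K) = (K - 10)*(K + 3) = (-10 + K)*(3 + K))
T = 4
R(J)*T = (-30 + (-4)² - 7*(-4))*4 = (-30 + 16 + 28)*4 = 14*4 = 56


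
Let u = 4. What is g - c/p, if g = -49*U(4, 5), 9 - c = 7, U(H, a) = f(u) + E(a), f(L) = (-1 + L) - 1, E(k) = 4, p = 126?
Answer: -18523/63 ≈ -294.02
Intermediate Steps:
f(L) = -2 + L
U(H, a) = 6 (U(H, a) = (-2 + 4) + 4 = 2 + 4 = 6)
c = 2 (c = 9 - 1*7 = 9 - 7 = 2)
g = -294 (g = -49*6 = -294)
g - c/p = -294 - 2/126 = -294 - 1*1/63 = -294 - 1/63 = -18523/63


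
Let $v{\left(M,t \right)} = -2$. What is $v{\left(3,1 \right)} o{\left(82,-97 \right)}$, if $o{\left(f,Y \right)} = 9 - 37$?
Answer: $56$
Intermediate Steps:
$o{\left(f,Y \right)} = -28$ ($o{\left(f,Y \right)} = 9 - 37 = -28$)
$v{\left(3,1 \right)} o{\left(82,-97 \right)} = \left(-2\right) \left(-28\right) = 56$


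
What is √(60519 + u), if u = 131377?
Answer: 34*√166 ≈ 438.06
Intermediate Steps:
√(60519 + u) = √(60519 + 131377) = √191896 = 34*√166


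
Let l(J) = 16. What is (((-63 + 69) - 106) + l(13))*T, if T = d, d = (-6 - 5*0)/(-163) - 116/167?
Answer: 1504104/27221 ≈ 55.255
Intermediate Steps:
d = -17906/27221 (d = (-6 + 0)*(-1/163) - 116*1/167 = -6*(-1/163) - 116/167 = 6/163 - 116/167 = -17906/27221 ≈ -0.65780)
T = -17906/27221 ≈ -0.65780
(((-63 + 69) - 106) + l(13))*T = (((-63 + 69) - 106) + 16)*(-17906/27221) = ((6 - 106) + 16)*(-17906/27221) = (-100 + 16)*(-17906/27221) = -84*(-17906/27221) = 1504104/27221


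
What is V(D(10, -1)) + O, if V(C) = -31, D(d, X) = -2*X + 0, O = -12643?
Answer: -12674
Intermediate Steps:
D(d, X) = -2*X
V(D(10, -1)) + O = -31 - 12643 = -12674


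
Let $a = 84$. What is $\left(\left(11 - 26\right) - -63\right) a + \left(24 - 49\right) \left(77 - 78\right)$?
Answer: $4057$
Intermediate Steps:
$\left(\left(11 - 26\right) - -63\right) a + \left(24 - 49\right) \left(77 - 78\right) = \left(\left(11 - 26\right) - -63\right) 84 + \left(24 - 49\right) \left(77 - 78\right) = \left(\left(11 - 26\right) + 63\right) 84 - -25 = \left(-15 + 63\right) 84 + 25 = 48 \cdot 84 + 25 = 4032 + 25 = 4057$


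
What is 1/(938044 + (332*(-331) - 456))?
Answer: 1/827696 ≈ 1.2082e-6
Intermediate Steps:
1/(938044 + (332*(-331) - 456)) = 1/(938044 + (-109892 - 456)) = 1/(938044 - 110348) = 1/827696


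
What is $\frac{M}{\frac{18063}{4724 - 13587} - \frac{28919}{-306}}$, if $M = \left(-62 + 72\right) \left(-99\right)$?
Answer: $- \frac{2684957220}{250781819} \approx -10.706$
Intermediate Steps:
$M = -990$ ($M = 10 \left(-99\right) = -990$)
$\frac{M}{\frac{18063}{4724 - 13587} - \frac{28919}{-306}} = - \frac{990}{\frac{18063}{4724 - 13587} - \frac{28919}{-306}} = - \frac{990}{\frac{18063}{-8863} - - \frac{28919}{306}} = - \frac{990}{18063 \left(- \frac{1}{8863}\right) + \frac{28919}{306}} = - \frac{990}{- \frac{18063}{8863} + \frac{28919}{306}} = - \frac{990}{\frac{250781819}{2712078}} = \left(-990\right) \frac{2712078}{250781819} = - \frac{2684957220}{250781819}$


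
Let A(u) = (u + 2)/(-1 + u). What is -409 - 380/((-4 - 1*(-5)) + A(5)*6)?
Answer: -10167/23 ≈ -442.04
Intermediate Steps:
A(u) = (2 + u)/(-1 + u)
-409 - 380/((-4 - 1*(-5)) + A(5)*6) = -409 - 380/((-4 - 1*(-5)) + ((2 + 5)/(-1 + 5))*6) = -409 - 380/((-4 + 5) + (7/4)*6) = -409 - 380/(1 + ((1/4)*7)*6) = -409 - 380/(1 + (7/4)*6) = -409 - 380/(1 + 21/2) = -409 - 380/23/2 = -409 - 380*2/23 = -409 - 760/23 = -10167/23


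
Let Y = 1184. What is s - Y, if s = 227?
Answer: -957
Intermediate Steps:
s - Y = 227 - 1*1184 = 227 - 1184 = -957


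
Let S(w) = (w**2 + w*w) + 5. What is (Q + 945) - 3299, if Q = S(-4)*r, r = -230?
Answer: -10864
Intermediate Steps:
S(w) = 5 + 2*w**2 (S(w) = (w**2 + w**2) + 5 = 2*w**2 + 5 = 5 + 2*w**2)
Q = -8510 (Q = (5 + 2*(-4)**2)*(-230) = (5 + 2*16)*(-230) = (5 + 32)*(-230) = 37*(-230) = -8510)
(Q + 945) - 3299 = (-8510 + 945) - 3299 = -7565 - 3299 = -10864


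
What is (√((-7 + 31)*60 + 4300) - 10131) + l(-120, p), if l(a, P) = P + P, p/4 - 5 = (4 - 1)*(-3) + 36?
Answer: -9875 + 2*√1435 ≈ -9799.2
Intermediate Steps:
p = 128 (p = 20 + 4*((4 - 1)*(-3) + 36) = 20 + 4*(3*(-3) + 36) = 20 + 4*(-9 + 36) = 20 + 4*27 = 20 + 108 = 128)
l(a, P) = 2*P
(√((-7 + 31)*60 + 4300) - 10131) + l(-120, p) = (√((-7 + 31)*60 + 4300) - 10131) + 2*128 = (√(24*60 + 4300) - 10131) + 256 = (√(1440 + 4300) - 10131) + 256 = (√5740 - 10131) + 256 = (2*√1435 - 10131) + 256 = (-10131 + 2*√1435) + 256 = -9875 + 2*√1435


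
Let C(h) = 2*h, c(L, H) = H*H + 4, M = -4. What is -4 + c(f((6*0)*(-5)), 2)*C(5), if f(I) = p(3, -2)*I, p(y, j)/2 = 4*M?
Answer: 76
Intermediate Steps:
p(y, j) = -32 (p(y, j) = 2*(4*(-4)) = 2*(-16) = -32)
f(I) = -32*I
c(L, H) = 4 + H² (c(L, H) = H² + 4 = 4 + H²)
-4 + c(f((6*0)*(-5)), 2)*C(5) = -4 + (4 + 2²)*(2*5) = -4 + (4 + 4)*10 = -4 + 8*10 = -4 + 80 = 76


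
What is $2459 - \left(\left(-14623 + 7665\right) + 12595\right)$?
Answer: $-3178$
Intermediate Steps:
$2459 - \left(\left(-14623 + 7665\right) + 12595\right) = 2459 - \left(-6958 + 12595\right) = 2459 - 5637 = -3178$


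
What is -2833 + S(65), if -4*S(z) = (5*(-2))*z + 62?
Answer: -2686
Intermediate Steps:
S(z) = -31/2 + 5*z/2 (S(z) = -((5*(-2))*z + 62)/4 = -(-10*z + 62)/4 = -(62 - 10*z)/4 = -31/2 + 5*z/2)
-2833 + S(65) = -2833 + (-31/2 + (5/2)*65) = -2833 + (-31/2 + 325/2) = -2833 + 147 = -2686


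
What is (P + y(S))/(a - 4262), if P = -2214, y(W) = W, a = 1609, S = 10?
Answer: 2204/2653 ≈ 0.83076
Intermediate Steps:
(P + y(S))/(a - 4262) = (-2214 + 10)/(1609 - 4262) = -2204/(-2653) = -2204*(-1/2653) = 2204/2653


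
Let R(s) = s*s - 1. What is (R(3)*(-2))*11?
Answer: -176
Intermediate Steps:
R(s) = -1 + s² (R(s) = s² - 1 = -1 + s²)
(R(3)*(-2))*11 = ((-1 + 3²)*(-2))*11 = ((-1 + 9)*(-2))*11 = (8*(-2))*11 = -16*11 = -176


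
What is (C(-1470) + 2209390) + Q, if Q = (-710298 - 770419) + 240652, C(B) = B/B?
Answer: 969326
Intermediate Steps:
C(B) = 1
Q = -1240065 (Q = -1480717 + 240652 = -1240065)
(C(-1470) + 2209390) + Q = (1 + 2209390) - 1240065 = 2209391 - 1240065 = 969326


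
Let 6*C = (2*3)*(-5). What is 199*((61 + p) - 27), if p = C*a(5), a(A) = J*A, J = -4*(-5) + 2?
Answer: -102684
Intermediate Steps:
J = 22 (J = 20 + 2 = 22)
a(A) = 22*A
C = -5 (C = ((2*3)*(-5))/6 = (6*(-5))/6 = (⅙)*(-30) = -5)
p = -550 (p = -110*5 = -5*110 = -550)
199*((61 + p) - 27) = 199*((61 - 550) - 27) = 199*(-489 - 27) = 199*(-516) = -102684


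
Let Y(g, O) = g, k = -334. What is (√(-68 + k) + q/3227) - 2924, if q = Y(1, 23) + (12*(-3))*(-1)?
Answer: -9435711/3227 + I*√402 ≈ -2924.0 + 20.05*I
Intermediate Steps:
q = 37 (q = 1 + (12*(-3))*(-1) = 1 - 36*(-1) = 1 + 36 = 37)
(√(-68 + k) + q/3227) - 2924 = (√(-68 - 334) + 37/3227) - 2924 = (√(-402) + 37*(1/3227)) - 2924 = (I*√402 + 37/3227) - 2924 = (37/3227 + I*√402) - 2924 = -9435711/3227 + I*√402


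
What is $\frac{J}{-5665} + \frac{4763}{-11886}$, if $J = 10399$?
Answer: $- \frac{150584909}{67334190} \approx -2.2364$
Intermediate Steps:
$\frac{J}{-5665} + \frac{4763}{-11886} = \frac{10399}{-5665} + \frac{4763}{-11886} = 10399 \left(- \frac{1}{5665}\right) + 4763 \left(- \frac{1}{11886}\right) = - \frac{10399}{5665} - \frac{4763}{11886} = - \frac{150584909}{67334190}$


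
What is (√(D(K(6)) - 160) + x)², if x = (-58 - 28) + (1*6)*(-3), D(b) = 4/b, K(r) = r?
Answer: (312 - I*√1434)²/9 ≈ 10657.0 - 2625.5*I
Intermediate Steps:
x = -104 (x = -86 + 6*(-3) = -86 - 18 = -104)
(√(D(K(6)) - 160) + x)² = (√(4/6 - 160) - 104)² = (√(4*(⅙) - 160) - 104)² = (√(⅔ - 160) - 104)² = (√(-478/3) - 104)² = (I*√1434/3 - 104)² = (-104 + I*√1434/3)²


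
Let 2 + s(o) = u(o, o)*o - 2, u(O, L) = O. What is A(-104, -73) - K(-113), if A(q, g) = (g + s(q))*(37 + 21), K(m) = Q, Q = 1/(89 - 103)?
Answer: 8720069/14 ≈ 6.2286e+5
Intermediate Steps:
Q = -1/14 (Q = 1/(-14) = -1/14 ≈ -0.071429)
K(m) = -1/14
s(o) = -4 + o² (s(o) = -2 + (o*o - 2) = -2 + (o² - 2) = -2 + (-2 + o²) = -4 + o²)
A(q, g) = -232 + 58*g + 58*q² (A(q, g) = (g + (-4 + q²))*(37 + 21) = (-4 + g + q²)*58 = -232 + 58*g + 58*q²)
A(-104, -73) - K(-113) = (-232 + 58*(-73) + 58*(-104)²) - 1*(-1/14) = (-232 - 4234 + 58*10816) + 1/14 = (-232 - 4234 + 627328) + 1/14 = 622862 + 1/14 = 8720069/14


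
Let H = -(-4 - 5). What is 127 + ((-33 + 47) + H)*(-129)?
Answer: -2840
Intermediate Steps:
H = 9 (H = -1*(-9) = 9)
127 + ((-33 + 47) + H)*(-129) = 127 + ((-33 + 47) + 9)*(-129) = 127 + (14 + 9)*(-129) = 127 + 23*(-129) = 127 - 2967 = -2840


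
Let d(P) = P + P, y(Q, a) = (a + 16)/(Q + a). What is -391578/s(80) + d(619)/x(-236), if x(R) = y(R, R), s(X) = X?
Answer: -985007/440 ≈ -2238.7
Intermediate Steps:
y(Q, a) = (16 + a)/(Q + a)
x(R) = (16 + R)/(2*R) (x(R) = (16 + R)/(R + R) = (16 + R)/((2*R)) = (1/(2*R))*(16 + R) = (16 + R)/(2*R))
d(P) = 2*P
-391578/s(80) + d(619)/x(-236) = -391578/80 + (2*619)/(((½)*(16 - 236)/(-236))) = -391578*1/80 + 1238/(((½)*(-1/236)*(-220))) = -195789/40 + 1238/(55/118) = -195789/40 + 1238*(118/55) = -195789/40 + 146084/55 = -985007/440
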